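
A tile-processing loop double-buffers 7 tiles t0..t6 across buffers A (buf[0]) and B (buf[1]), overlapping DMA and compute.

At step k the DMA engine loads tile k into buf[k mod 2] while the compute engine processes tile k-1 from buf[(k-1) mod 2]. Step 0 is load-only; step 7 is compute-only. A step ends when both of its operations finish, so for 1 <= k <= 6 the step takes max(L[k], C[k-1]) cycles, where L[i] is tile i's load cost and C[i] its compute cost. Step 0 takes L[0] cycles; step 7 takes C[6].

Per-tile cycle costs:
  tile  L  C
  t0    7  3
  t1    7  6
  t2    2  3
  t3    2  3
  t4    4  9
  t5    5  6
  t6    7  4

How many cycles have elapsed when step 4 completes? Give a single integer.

end_cycle[4] = 27

  0. 7=7c; end=7; A:t0 B:-
  1. max(7,3)=7c; end=14; A:t0 B:t1
  2. max(2,6)=6c; end=20; A:t2 B:t1
  3. max(2,3)=3c; end=23; A:t2 B:t3
  4. max(4,3)=4c; end=27; A:t4 B:t3
  5. max(5,9)=9c; end=36; A:t4 B:t5
  6. max(7,6)=7c; end=43; A:t6 B:t5
  7. 4=4c; end=47; A:t6 B:t5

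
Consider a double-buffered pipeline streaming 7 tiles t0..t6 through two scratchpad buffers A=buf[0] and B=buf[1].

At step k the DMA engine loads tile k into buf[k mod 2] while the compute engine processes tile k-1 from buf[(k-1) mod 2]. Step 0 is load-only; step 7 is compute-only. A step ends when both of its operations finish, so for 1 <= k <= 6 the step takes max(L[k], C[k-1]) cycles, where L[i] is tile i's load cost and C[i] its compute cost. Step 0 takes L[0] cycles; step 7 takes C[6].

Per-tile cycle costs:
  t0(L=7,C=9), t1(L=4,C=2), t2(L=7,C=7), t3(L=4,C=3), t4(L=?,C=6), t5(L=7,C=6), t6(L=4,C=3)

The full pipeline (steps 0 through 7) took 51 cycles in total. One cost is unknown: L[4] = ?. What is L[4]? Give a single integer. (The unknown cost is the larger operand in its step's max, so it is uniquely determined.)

step 0 = dur = L[0]=7 = 7
step 1 = dur = max(L[1]=4, C[0]=9) = 9
step 2 = dur = max(L[2]=7, C[1]=2) = 7
step 3 = dur = max(L[3]=4, C[2]=7) = 7
step 4 = dur = max(L[4]=?, C[3]=3) = L[4]  (unknown; binding)
step 5 = dur = max(L[5]=7, C[4]=6) = 7
step 6 = dur = max(L[6]=4, C[5]=6) = 6
step 7 = dur = C[6]=3 = 3
sum of known step durations = 46
dur[4] = total - known = 51 - 46 = 5
L[4] is the binding max in step 4, so L[4] = dur[4] = 5

L[4] = 5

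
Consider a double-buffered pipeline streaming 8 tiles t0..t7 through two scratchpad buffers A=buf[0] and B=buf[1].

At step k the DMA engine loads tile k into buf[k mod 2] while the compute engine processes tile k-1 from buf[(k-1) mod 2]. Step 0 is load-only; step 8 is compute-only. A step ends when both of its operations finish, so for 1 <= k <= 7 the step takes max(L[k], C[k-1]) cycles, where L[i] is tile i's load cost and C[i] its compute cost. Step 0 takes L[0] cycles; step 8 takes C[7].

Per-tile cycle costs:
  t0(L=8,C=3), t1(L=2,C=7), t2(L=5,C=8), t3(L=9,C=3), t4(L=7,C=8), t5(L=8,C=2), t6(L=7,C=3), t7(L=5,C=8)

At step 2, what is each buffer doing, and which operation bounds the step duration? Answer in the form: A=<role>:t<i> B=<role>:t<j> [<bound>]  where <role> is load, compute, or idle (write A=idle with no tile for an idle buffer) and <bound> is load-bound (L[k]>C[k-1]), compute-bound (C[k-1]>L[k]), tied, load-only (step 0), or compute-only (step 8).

  0. 8=8c; end=8; A:t0 B:-
  1. max(2,3)=3c; end=11; A:t0 B:t1
  2. max(5,7)=7c; end=18; A:t2 B:t1
  3. max(9,8)=9c; end=27; A:t2 B:t3
  4. max(7,3)=7c; end=34; A:t4 B:t3
  5. max(8,8)=8c; end=42; A:t4 B:t5
  6. max(7,2)=7c; end=49; A:t6 B:t5
  7. max(5,3)=5c; end=54; A:t6 B:t7
  8. 8=8c; end=62; A:t6 B:t7

step 2: A=load:t2 B=compute:t1 [compute-bound]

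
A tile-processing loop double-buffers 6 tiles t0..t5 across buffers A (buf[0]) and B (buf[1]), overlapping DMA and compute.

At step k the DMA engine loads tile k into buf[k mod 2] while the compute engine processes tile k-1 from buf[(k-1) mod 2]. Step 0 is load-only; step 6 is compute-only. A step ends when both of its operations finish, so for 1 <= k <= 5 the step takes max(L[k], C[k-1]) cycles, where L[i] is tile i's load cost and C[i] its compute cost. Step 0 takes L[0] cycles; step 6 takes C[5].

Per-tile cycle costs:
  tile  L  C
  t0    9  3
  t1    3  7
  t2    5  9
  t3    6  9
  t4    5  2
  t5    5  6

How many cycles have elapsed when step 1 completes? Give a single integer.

[0] DMA t0→A (9c) ∥ CU idle ⇒ 9c, clock 9
[1] DMA t1→B (3c) ∥ CU A:t0 (3c) ⇒ 3c, clock 12
[2] DMA t2→A (5c) ∥ CU B:t1 (7c) ⇒ 7c, clock 19
[3] DMA t3→B (6c) ∥ CU A:t2 (9c) ⇒ 9c, clock 28
[4] DMA t4→A (5c) ∥ CU B:t3 (9c) ⇒ 9c, clock 37
[5] DMA t5→B (5c) ∥ CU A:t4 (2c) ⇒ 5c, clock 42
[6] DMA idle ∥ CU B:t5 (6c) ⇒ 6c, clock 48

end_cycle[1] = 12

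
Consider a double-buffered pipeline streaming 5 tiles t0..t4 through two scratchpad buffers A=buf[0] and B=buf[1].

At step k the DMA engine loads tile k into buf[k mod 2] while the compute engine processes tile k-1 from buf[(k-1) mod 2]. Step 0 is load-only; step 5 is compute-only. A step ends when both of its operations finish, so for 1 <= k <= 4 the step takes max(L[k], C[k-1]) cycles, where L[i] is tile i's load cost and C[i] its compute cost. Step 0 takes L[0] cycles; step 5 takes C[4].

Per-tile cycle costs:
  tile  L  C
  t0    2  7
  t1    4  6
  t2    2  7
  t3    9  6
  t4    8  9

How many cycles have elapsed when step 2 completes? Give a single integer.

k=0 load=t0/2c comp=- wait=2 total=2
k=1 load=t1/4c comp=t0/7c wait=7 total=9
k=2 load=t2/2c comp=t1/6c wait=6 total=15
k=3 load=t3/9c comp=t2/7c wait=9 total=24
k=4 load=t4/8c comp=t3/6c wait=8 total=32
k=5 load=- comp=t4/9c wait=9 total=41

end_cycle[2] = 15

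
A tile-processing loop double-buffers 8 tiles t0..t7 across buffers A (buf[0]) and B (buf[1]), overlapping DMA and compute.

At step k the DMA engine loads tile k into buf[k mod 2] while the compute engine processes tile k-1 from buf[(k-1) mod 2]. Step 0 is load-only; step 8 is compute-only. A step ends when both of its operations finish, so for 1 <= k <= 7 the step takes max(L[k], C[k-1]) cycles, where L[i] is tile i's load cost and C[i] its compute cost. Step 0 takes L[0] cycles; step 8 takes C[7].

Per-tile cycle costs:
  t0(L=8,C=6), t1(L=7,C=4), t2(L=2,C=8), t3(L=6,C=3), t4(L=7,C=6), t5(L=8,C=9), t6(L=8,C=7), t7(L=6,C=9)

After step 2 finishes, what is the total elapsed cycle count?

end_cycle[2] = 19

k=0 load=t0/8c comp=- wait=8 total=8
k=1 load=t1/7c comp=t0/6c wait=7 total=15
k=2 load=t2/2c comp=t1/4c wait=4 total=19
k=3 load=t3/6c comp=t2/8c wait=8 total=27
k=4 load=t4/7c comp=t3/3c wait=7 total=34
k=5 load=t5/8c comp=t4/6c wait=8 total=42
k=6 load=t6/8c comp=t5/9c wait=9 total=51
k=7 load=t7/6c comp=t6/7c wait=7 total=58
k=8 load=- comp=t7/9c wait=9 total=67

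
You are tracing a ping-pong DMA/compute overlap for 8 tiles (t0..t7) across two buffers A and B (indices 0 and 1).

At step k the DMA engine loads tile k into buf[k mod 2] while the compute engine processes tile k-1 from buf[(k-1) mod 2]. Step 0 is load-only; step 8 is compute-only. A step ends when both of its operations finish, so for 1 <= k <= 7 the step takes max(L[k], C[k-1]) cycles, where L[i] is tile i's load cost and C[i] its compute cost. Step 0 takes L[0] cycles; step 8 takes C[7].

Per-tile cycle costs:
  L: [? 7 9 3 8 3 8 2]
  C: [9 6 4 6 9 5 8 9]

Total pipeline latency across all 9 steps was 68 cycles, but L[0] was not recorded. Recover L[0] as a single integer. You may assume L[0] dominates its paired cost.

L[0] = 4

step 0 | dur = L[0]=? = L[0]  (unknown; binding)
step 1 | dur = max(L[1]=7, C[0]=9) = 9
step 2 | dur = max(L[2]=9, C[1]=6) = 9
step 3 | dur = max(L[3]=3, C[2]=4) = 4
step 4 | dur = max(L[4]=8, C[3]=6) = 8
step 5 | dur = max(L[5]=3, C[4]=9) = 9
step 6 | dur = max(L[6]=8, C[5]=5) = 8
step 7 | dur = max(L[7]=2, C[6]=8) = 8
step 8 | dur = C[7]=9 = 9
sum of known step durations = 64
dur[0] = total - known = 68 - 64 = 4
L[0] is the binding max in step 0, so L[0] = dur[0] = 4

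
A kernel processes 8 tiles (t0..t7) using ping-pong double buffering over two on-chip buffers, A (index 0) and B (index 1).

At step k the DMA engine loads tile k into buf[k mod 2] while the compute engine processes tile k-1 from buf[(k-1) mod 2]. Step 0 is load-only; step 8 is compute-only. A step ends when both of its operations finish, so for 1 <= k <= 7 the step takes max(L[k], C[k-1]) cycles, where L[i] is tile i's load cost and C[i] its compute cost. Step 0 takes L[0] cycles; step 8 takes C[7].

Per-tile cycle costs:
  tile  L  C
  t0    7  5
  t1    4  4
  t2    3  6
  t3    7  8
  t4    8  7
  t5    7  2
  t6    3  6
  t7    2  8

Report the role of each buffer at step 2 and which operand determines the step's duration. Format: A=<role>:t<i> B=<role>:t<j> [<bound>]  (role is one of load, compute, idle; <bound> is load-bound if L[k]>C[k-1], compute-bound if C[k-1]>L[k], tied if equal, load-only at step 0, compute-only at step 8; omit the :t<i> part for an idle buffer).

step 2: A=load:t2 B=compute:t1 [compute-bound]

k=0 load=t0/7c comp=- wait=7 total=7
k=1 load=t1/4c comp=t0/5c wait=5 total=12
k=2 load=t2/3c comp=t1/4c wait=4 total=16
k=3 load=t3/7c comp=t2/6c wait=7 total=23
k=4 load=t4/8c comp=t3/8c wait=8 total=31
k=5 load=t5/7c comp=t4/7c wait=7 total=38
k=6 load=t6/3c comp=t5/2c wait=3 total=41
k=7 load=t7/2c comp=t6/6c wait=6 total=47
k=8 load=- comp=t7/8c wait=8 total=55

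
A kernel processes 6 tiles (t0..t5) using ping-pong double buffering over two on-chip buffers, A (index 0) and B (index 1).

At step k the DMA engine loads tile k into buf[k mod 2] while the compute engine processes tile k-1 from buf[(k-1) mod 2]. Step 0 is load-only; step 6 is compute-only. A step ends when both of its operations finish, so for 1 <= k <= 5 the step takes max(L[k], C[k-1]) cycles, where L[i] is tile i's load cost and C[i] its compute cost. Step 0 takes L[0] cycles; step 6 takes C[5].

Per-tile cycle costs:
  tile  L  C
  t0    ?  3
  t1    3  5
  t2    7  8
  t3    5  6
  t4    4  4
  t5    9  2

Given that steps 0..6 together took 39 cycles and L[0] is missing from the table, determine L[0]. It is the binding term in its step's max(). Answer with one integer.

L[0] = 4

step 0 = dur = L[0]=? = L[0]  (unknown; binding)
step 1 = dur = max(L[1]=3, C[0]=3) = 3
step 2 = dur = max(L[2]=7, C[1]=5) = 7
step 3 = dur = max(L[3]=5, C[2]=8) = 8
step 4 = dur = max(L[4]=4, C[3]=6) = 6
step 5 = dur = max(L[5]=9, C[4]=4) = 9
step 6 = dur = C[5]=2 = 2
sum of known step durations = 35
dur[0] = total - known = 39 - 35 = 4
L[0] is the binding max in step 0, so L[0] = dur[0] = 4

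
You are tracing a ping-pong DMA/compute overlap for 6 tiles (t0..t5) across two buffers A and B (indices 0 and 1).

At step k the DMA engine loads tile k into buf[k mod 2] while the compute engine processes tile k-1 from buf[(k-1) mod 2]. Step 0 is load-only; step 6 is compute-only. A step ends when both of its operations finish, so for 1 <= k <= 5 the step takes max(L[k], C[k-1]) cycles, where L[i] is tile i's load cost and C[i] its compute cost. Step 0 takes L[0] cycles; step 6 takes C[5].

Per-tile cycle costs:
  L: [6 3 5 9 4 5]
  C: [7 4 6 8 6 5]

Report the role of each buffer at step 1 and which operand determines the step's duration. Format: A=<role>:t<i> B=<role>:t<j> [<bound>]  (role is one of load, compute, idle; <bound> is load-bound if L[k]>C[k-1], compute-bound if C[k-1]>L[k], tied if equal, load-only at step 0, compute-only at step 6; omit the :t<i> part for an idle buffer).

step 1: A=compute:t0 B=load:t1 [compute-bound]

  0. 6=6c; end=6; A:t0 B:-
  1. max(3,7)=7c; end=13; A:t0 B:t1
  2. max(5,4)=5c; end=18; A:t2 B:t1
  3. max(9,6)=9c; end=27; A:t2 B:t3
  4. max(4,8)=8c; end=35; A:t4 B:t3
  5. max(5,6)=6c; end=41; A:t4 B:t5
  6. 5=5c; end=46; A:t4 B:t5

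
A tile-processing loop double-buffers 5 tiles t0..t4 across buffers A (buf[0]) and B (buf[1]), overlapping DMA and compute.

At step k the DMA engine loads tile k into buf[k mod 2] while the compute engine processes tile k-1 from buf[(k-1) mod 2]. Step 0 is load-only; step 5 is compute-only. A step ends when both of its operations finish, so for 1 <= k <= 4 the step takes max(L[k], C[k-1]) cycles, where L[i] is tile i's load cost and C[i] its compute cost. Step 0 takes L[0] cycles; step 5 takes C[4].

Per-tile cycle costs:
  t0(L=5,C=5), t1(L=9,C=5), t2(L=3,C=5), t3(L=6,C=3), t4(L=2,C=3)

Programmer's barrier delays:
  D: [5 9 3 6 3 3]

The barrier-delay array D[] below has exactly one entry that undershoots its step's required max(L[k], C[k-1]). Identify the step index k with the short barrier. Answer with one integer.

hazard at step 2

[0] required=L[0]=5=5 vs D=5 ok
[1] required=max(L[1]=9,C[0]=5)=9 vs D=9 ok
[2] required=max(L[2]=3,C[1]=5)=5 vs D=3 SHORT
[3] required=max(L[3]=6,C[2]=5)=6 vs D=6 ok
[4] required=max(L[4]=2,C[3]=3)=3 vs D=3 ok
[5] required=C[4]=3=3 vs D=3 ok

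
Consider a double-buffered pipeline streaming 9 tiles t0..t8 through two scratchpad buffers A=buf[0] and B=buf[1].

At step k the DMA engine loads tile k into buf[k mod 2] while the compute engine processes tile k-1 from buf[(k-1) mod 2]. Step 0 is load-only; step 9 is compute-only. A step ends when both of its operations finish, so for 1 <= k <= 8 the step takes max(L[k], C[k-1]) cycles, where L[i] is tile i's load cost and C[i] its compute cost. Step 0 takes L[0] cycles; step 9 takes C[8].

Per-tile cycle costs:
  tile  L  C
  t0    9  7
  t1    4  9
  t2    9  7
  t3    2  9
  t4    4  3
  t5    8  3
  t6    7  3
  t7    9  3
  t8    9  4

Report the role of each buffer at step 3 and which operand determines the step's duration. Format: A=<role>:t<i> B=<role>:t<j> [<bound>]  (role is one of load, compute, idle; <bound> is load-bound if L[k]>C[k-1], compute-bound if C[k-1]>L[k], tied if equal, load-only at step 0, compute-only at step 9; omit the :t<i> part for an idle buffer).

k=0 load=t0/9c comp=- wait=9 total=9
k=1 load=t1/4c comp=t0/7c wait=7 total=16
k=2 load=t2/9c comp=t1/9c wait=9 total=25
k=3 load=t3/2c comp=t2/7c wait=7 total=32
k=4 load=t4/4c comp=t3/9c wait=9 total=41
k=5 load=t5/8c comp=t4/3c wait=8 total=49
k=6 load=t6/7c comp=t5/3c wait=7 total=56
k=7 load=t7/9c comp=t6/3c wait=9 total=65
k=8 load=t8/9c comp=t7/3c wait=9 total=74
k=9 load=- comp=t8/4c wait=4 total=78

step 3: A=compute:t2 B=load:t3 [compute-bound]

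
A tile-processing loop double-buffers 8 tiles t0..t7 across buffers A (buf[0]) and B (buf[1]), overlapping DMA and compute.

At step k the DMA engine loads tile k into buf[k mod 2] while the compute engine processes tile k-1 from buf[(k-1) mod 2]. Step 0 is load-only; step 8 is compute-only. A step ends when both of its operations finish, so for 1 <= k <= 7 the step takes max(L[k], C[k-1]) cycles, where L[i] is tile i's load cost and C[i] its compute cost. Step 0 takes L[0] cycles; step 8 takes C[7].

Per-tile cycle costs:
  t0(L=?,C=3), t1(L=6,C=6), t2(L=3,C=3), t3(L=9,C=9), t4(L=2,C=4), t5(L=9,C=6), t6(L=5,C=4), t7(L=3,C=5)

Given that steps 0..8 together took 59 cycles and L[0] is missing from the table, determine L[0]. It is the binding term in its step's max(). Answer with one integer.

L[0] = 5

step 0 | dur = L[0]=? = L[0]  (unknown; binding)
step 1 | dur = max(L[1]=6, C[0]=3) = 6
step 2 | dur = max(L[2]=3, C[1]=6) = 6
step 3 | dur = max(L[3]=9, C[2]=3) = 9
step 4 | dur = max(L[4]=2, C[3]=9) = 9
step 5 | dur = max(L[5]=9, C[4]=4) = 9
step 6 | dur = max(L[6]=5, C[5]=6) = 6
step 7 | dur = max(L[7]=3, C[6]=4) = 4
step 8 | dur = C[7]=5 = 5
sum of known step durations = 54
dur[0] = total - known = 59 - 54 = 5
L[0] is the binding max in step 0, so L[0] = dur[0] = 5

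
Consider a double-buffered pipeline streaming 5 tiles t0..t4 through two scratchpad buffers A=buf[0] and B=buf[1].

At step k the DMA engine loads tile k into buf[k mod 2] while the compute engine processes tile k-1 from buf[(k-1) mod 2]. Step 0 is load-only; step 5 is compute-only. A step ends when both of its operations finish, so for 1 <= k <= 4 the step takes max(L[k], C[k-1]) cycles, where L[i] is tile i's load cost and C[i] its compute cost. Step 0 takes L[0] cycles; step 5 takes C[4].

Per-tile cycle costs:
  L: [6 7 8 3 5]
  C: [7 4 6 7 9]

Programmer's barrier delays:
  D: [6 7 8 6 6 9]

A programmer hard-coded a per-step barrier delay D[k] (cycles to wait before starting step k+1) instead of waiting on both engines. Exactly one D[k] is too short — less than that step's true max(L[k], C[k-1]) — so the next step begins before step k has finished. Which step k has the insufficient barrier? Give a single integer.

k=0 barrier L[0]=6→6c, D[0]=6 ok
k=1 barrier max(L[1]=7,C[0]=7)→7c, D[1]=7 ok
k=2 barrier max(L[2]=8,C[1]=4)→8c, D[2]=8 ok
k=3 barrier max(L[3]=3,C[2]=6)→6c, D[3]=6 ok
k=4 barrier max(L[4]=5,C[3]=7)→7c, D[4]=6 SHORT
k=5 barrier C[4]=9→9c, D[5]=9 ok

hazard at step 4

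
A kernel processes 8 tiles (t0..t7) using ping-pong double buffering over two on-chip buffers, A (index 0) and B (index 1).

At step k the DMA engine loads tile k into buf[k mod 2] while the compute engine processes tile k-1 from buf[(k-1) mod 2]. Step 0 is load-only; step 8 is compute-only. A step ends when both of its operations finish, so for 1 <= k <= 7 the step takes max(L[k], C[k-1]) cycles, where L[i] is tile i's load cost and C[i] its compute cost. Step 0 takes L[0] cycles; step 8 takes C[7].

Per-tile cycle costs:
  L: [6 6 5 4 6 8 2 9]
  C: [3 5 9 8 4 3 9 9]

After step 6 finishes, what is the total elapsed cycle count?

end_cycle[6] = 45

  0. 6=6c; end=6; A:t0 B:-
  1. max(6,3)=6c; end=12; A:t0 B:t1
  2. max(5,5)=5c; end=17; A:t2 B:t1
  3. max(4,9)=9c; end=26; A:t2 B:t3
  4. max(6,8)=8c; end=34; A:t4 B:t3
  5. max(8,4)=8c; end=42; A:t4 B:t5
  6. max(2,3)=3c; end=45; A:t6 B:t5
  7. max(9,9)=9c; end=54; A:t6 B:t7
  8. 9=9c; end=63; A:t6 B:t7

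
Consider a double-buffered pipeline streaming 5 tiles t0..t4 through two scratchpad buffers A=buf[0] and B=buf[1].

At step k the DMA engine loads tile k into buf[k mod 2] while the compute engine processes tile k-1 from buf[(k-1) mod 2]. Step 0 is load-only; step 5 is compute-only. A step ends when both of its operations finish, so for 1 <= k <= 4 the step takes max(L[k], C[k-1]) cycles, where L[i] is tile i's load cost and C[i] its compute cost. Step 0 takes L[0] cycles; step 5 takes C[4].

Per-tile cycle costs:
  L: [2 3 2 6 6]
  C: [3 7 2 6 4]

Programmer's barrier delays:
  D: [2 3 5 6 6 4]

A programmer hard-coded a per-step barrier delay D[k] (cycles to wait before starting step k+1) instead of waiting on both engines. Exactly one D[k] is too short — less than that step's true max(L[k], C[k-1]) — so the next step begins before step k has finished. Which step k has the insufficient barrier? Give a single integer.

hazard at step 2

step 0: need L[0]=2 = 2; D[0]=2 ok
step 1: need max(L[1]=3,C[0]=3) = 3; D[1]=3 ok
step 2: need max(L[2]=2,C[1]=7) = 7; D[2]=5 SHORT
step 3: need max(L[3]=6,C[2]=2) = 6; D[3]=6 ok
step 4: need max(L[4]=6,C[3]=6) = 6; D[4]=6 ok
step 5: need C[4]=4 = 4; D[5]=4 ok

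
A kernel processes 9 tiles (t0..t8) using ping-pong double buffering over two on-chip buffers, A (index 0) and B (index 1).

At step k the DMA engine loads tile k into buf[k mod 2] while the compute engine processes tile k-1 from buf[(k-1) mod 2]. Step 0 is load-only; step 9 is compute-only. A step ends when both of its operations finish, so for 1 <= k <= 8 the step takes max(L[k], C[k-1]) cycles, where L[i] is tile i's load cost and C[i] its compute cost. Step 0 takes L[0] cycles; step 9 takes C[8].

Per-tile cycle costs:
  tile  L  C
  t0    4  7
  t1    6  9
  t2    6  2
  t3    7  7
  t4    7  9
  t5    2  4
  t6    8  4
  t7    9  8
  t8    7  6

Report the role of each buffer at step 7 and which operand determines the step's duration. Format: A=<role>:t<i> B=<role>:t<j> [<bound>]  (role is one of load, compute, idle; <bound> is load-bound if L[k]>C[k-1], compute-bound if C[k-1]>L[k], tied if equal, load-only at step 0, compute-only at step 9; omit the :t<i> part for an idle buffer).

step 7: A=compute:t6 B=load:t7 [load-bound]

  0. 4=4c; end=4; A:t0 B:-
  1. max(6,7)=7c; end=11; A:t0 B:t1
  2. max(6,9)=9c; end=20; A:t2 B:t1
  3. max(7,2)=7c; end=27; A:t2 B:t3
  4. max(7,7)=7c; end=34; A:t4 B:t3
  5. max(2,9)=9c; end=43; A:t4 B:t5
  6. max(8,4)=8c; end=51; A:t6 B:t5
  7. max(9,4)=9c; end=60; A:t6 B:t7
  8. max(7,8)=8c; end=68; A:t8 B:t7
  9. 6=6c; end=74; A:t8 B:t7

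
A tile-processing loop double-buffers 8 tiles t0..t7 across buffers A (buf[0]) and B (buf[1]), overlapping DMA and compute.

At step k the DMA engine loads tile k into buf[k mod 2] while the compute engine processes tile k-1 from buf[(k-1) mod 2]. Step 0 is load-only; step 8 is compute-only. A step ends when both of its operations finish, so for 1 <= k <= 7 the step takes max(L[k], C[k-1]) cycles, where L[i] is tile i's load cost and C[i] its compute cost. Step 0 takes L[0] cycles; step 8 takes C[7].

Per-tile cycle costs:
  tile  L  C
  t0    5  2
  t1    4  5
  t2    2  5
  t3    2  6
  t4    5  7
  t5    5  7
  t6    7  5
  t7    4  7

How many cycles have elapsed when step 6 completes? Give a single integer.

[0] DMA t0→A (5c) ∥ CU idle ⇒ 5c, clock 5
[1] DMA t1→B (4c) ∥ CU A:t0 (2c) ⇒ 4c, clock 9
[2] DMA t2→A (2c) ∥ CU B:t1 (5c) ⇒ 5c, clock 14
[3] DMA t3→B (2c) ∥ CU A:t2 (5c) ⇒ 5c, clock 19
[4] DMA t4→A (5c) ∥ CU B:t3 (6c) ⇒ 6c, clock 25
[5] DMA t5→B (5c) ∥ CU A:t4 (7c) ⇒ 7c, clock 32
[6] DMA t6→A (7c) ∥ CU B:t5 (7c) ⇒ 7c, clock 39
[7] DMA t7→B (4c) ∥ CU A:t6 (5c) ⇒ 5c, clock 44
[8] DMA idle ∥ CU B:t7 (7c) ⇒ 7c, clock 51

end_cycle[6] = 39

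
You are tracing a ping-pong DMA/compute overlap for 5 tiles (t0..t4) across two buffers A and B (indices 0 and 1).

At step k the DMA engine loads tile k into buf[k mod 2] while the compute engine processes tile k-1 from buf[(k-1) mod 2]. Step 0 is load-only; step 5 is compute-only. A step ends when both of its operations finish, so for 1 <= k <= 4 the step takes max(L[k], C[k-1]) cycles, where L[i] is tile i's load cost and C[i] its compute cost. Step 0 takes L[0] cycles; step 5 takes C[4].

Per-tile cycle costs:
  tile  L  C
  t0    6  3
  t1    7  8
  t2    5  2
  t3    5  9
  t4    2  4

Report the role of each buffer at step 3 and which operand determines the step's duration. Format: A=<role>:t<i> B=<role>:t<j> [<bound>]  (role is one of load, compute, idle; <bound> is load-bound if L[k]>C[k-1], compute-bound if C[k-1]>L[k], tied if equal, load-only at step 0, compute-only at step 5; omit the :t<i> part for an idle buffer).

k=0 load=t0/6c comp=- wait=6 total=6
k=1 load=t1/7c comp=t0/3c wait=7 total=13
k=2 load=t2/5c comp=t1/8c wait=8 total=21
k=3 load=t3/5c comp=t2/2c wait=5 total=26
k=4 load=t4/2c comp=t3/9c wait=9 total=35
k=5 load=- comp=t4/4c wait=4 total=39

step 3: A=compute:t2 B=load:t3 [load-bound]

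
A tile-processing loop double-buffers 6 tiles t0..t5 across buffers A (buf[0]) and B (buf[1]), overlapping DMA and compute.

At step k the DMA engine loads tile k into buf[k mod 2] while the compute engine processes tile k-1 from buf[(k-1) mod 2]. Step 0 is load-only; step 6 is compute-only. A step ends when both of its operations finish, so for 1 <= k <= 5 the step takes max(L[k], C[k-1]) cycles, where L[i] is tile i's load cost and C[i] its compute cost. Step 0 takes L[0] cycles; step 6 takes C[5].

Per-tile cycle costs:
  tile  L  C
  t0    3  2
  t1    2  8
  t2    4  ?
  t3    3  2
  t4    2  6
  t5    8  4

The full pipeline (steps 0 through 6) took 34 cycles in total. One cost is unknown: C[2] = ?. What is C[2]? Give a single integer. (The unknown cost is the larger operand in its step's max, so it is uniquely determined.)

C[2] = 7

step 0 → dur = L[0]=3 = 3
step 1 → dur = max(L[1]=2, C[0]=2) = 2
step 2 → dur = max(L[2]=4, C[1]=8) = 8
step 3 → dur = max(L[3]=3, C[2]=?) = C[2]  (unknown; binding)
step 4 → dur = max(L[4]=2, C[3]=2) = 2
step 5 → dur = max(L[5]=8, C[4]=6) = 8
step 6 → dur = C[5]=4 = 4
sum of known step durations = 27
dur[3] = total - known = 34 - 27 = 7
C[2] is the binding max in step 3, so C[2] = dur[3] = 7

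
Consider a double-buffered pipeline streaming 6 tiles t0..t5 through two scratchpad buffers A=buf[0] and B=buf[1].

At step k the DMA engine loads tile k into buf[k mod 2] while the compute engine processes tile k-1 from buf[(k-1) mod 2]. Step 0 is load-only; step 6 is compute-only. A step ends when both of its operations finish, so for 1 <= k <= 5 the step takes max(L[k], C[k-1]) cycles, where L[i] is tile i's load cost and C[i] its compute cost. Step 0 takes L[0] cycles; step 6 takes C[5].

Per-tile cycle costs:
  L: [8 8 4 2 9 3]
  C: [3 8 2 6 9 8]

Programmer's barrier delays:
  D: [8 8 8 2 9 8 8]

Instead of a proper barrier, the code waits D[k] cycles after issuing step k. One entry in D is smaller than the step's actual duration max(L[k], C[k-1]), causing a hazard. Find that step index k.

k=0 barrier L[0]=8→8c, D[0]=8 ok
k=1 barrier max(L[1]=8,C[0]=3)→8c, D[1]=8 ok
k=2 barrier max(L[2]=4,C[1]=8)→8c, D[2]=8 ok
k=3 barrier max(L[3]=2,C[2]=2)→2c, D[3]=2 ok
k=4 barrier max(L[4]=9,C[3]=6)→9c, D[4]=9 ok
k=5 barrier max(L[5]=3,C[4]=9)→9c, D[5]=8 SHORT
k=6 barrier C[5]=8→8c, D[6]=8 ok

hazard at step 5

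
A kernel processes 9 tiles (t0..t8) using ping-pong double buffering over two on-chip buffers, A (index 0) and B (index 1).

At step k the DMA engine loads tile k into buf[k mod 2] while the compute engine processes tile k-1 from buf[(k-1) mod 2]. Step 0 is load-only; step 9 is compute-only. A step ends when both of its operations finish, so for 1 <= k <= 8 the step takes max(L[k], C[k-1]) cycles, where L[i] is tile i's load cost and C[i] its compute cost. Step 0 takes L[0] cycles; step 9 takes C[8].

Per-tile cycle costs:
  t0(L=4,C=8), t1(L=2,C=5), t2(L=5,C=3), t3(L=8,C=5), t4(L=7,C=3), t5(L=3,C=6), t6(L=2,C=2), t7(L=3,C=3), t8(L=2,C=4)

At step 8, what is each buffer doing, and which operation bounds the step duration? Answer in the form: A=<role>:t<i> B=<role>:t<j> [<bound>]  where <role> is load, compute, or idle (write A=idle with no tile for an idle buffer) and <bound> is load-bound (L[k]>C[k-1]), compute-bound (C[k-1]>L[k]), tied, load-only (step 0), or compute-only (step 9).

step 8: A=load:t8 B=compute:t7 [compute-bound]

k=0 load=t0/4c comp=- wait=4 total=4
k=1 load=t1/2c comp=t0/8c wait=8 total=12
k=2 load=t2/5c comp=t1/5c wait=5 total=17
k=3 load=t3/8c comp=t2/3c wait=8 total=25
k=4 load=t4/7c comp=t3/5c wait=7 total=32
k=5 load=t5/3c comp=t4/3c wait=3 total=35
k=6 load=t6/2c comp=t5/6c wait=6 total=41
k=7 load=t7/3c comp=t6/2c wait=3 total=44
k=8 load=t8/2c comp=t7/3c wait=3 total=47
k=9 load=- comp=t8/4c wait=4 total=51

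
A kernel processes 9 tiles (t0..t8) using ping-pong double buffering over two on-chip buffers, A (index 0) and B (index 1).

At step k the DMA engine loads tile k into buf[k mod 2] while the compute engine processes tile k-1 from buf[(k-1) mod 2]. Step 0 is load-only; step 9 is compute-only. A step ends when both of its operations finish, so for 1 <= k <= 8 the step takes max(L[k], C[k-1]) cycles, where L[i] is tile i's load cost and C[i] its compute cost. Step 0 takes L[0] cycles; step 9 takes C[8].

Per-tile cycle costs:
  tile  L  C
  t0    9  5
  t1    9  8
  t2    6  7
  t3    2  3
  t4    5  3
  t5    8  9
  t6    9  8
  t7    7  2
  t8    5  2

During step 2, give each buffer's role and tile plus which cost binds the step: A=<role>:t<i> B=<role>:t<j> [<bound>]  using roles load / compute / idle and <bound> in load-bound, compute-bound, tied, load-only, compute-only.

  0. 9=9c; end=9; A:t0 B:-
  1. max(9,5)=9c; end=18; A:t0 B:t1
  2. max(6,8)=8c; end=26; A:t2 B:t1
  3. max(2,7)=7c; end=33; A:t2 B:t3
  4. max(5,3)=5c; end=38; A:t4 B:t3
  5. max(8,3)=8c; end=46; A:t4 B:t5
  6. max(9,9)=9c; end=55; A:t6 B:t5
  7. max(7,8)=8c; end=63; A:t6 B:t7
  8. max(5,2)=5c; end=68; A:t8 B:t7
  9. 2=2c; end=70; A:t8 B:t7

step 2: A=load:t2 B=compute:t1 [compute-bound]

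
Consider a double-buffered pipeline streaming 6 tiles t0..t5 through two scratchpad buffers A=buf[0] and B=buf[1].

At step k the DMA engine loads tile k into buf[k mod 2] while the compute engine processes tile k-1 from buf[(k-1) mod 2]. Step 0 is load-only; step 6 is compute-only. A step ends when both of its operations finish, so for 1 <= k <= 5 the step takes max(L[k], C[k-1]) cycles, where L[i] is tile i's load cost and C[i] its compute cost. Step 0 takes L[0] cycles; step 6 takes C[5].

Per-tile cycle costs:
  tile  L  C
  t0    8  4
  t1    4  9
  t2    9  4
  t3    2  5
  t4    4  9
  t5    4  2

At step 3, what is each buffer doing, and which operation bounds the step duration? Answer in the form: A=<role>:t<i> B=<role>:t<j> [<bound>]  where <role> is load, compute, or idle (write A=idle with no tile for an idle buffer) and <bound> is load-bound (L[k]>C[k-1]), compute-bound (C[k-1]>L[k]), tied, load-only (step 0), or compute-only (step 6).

step 3: A=compute:t2 B=load:t3 [compute-bound]

k=0 load=t0/8c comp=- wait=8 total=8
k=1 load=t1/4c comp=t0/4c wait=4 total=12
k=2 load=t2/9c comp=t1/9c wait=9 total=21
k=3 load=t3/2c comp=t2/4c wait=4 total=25
k=4 load=t4/4c comp=t3/5c wait=5 total=30
k=5 load=t5/4c comp=t4/9c wait=9 total=39
k=6 load=- comp=t5/2c wait=2 total=41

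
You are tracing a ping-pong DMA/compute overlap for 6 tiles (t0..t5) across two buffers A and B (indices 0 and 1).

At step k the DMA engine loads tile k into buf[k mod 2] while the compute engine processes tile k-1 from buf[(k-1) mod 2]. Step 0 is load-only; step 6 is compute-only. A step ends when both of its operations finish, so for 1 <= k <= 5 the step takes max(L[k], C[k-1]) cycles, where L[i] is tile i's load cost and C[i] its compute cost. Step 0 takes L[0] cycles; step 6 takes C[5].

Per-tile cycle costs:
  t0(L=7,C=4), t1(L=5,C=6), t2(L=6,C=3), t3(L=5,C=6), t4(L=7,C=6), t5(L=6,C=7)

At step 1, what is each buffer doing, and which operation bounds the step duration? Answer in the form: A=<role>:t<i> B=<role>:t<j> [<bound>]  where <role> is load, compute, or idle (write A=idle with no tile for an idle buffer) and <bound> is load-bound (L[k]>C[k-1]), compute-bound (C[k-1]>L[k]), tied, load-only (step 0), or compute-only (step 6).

step 1: A=compute:t0 B=load:t1 [load-bound]

step 0: L[0]=7 → dur=7, Σ=7 | A=load:t0 B=idle [load-only]
step 1: L[1]=5 C[0]=4 → dur=5, Σ=12 | A=compute:t0 B=load:t1 [load-bound]
step 2: L[2]=6 C[1]=6 → dur=6, Σ=18 | A=load:t2 B=compute:t1 [tied]
step 3: L[3]=5 C[2]=3 → dur=5, Σ=23 | A=compute:t2 B=load:t3 [load-bound]
step 4: L[4]=7 C[3]=6 → dur=7, Σ=30 | A=load:t4 B=compute:t3 [load-bound]
step 5: L[5]=6 C[4]=6 → dur=6, Σ=36 | A=compute:t4 B=load:t5 [tied]
step 6: C[5]=7 → dur=7, Σ=43 | A=idle B=compute:t5 [compute-only]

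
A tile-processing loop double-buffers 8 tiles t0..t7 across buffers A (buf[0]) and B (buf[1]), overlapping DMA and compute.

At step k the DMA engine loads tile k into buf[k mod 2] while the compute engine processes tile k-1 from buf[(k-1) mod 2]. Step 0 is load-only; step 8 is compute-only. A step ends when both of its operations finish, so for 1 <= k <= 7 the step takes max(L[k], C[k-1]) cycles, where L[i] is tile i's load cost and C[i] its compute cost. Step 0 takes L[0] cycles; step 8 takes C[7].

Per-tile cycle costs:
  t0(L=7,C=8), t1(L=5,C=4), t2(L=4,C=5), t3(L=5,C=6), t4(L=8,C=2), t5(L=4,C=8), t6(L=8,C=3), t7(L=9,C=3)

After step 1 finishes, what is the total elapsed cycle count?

end_cycle[1] = 15

  0. 7=7c; end=7; A:t0 B:-
  1. max(5,8)=8c; end=15; A:t0 B:t1
  2. max(4,4)=4c; end=19; A:t2 B:t1
  3. max(5,5)=5c; end=24; A:t2 B:t3
  4. max(8,6)=8c; end=32; A:t4 B:t3
  5. max(4,2)=4c; end=36; A:t4 B:t5
  6. max(8,8)=8c; end=44; A:t6 B:t5
  7. max(9,3)=9c; end=53; A:t6 B:t7
  8. 3=3c; end=56; A:t6 B:t7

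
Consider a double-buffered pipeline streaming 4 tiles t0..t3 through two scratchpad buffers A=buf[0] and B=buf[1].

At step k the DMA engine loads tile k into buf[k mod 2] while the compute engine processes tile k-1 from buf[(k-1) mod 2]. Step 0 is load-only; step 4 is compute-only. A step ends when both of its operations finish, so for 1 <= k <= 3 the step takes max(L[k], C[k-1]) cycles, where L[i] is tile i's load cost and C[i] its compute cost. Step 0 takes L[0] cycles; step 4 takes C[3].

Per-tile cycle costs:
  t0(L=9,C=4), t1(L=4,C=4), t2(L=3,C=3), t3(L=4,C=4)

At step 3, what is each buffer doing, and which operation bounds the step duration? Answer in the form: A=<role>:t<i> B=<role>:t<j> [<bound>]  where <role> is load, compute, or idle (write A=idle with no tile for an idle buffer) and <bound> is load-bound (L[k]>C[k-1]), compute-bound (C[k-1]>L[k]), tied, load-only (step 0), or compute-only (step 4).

step 0: L[0]=9 → dur=9, Σ=9 | A=load:t0 B=idle [load-only]
step 1: L[1]=4 C[0]=4 → dur=4, Σ=13 | A=compute:t0 B=load:t1 [tied]
step 2: L[2]=3 C[1]=4 → dur=4, Σ=17 | A=load:t2 B=compute:t1 [compute-bound]
step 3: L[3]=4 C[2]=3 → dur=4, Σ=21 | A=compute:t2 B=load:t3 [load-bound]
step 4: C[3]=4 → dur=4, Σ=25 | A=idle B=compute:t3 [compute-only]

step 3: A=compute:t2 B=load:t3 [load-bound]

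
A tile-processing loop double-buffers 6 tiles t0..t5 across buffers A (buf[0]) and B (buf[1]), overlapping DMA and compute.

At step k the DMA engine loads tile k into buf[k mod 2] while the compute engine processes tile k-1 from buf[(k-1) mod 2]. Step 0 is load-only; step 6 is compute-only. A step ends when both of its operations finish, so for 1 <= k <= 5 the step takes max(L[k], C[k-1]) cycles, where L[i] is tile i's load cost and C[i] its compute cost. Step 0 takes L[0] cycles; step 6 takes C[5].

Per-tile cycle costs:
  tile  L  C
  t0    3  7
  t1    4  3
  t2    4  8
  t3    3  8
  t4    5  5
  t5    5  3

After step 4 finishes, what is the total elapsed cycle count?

k=0 load=t0/3c comp=- wait=3 total=3
k=1 load=t1/4c comp=t0/7c wait=7 total=10
k=2 load=t2/4c comp=t1/3c wait=4 total=14
k=3 load=t3/3c comp=t2/8c wait=8 total=22
k=4 load=t4/5c comp=t3/8c wait=8 total=30
k=5 load=t5/5c comp=t4/5c wait=5 total=35
k=6 load=- comp=t5/3c wait=3 total=38

end_cycle[4] = 30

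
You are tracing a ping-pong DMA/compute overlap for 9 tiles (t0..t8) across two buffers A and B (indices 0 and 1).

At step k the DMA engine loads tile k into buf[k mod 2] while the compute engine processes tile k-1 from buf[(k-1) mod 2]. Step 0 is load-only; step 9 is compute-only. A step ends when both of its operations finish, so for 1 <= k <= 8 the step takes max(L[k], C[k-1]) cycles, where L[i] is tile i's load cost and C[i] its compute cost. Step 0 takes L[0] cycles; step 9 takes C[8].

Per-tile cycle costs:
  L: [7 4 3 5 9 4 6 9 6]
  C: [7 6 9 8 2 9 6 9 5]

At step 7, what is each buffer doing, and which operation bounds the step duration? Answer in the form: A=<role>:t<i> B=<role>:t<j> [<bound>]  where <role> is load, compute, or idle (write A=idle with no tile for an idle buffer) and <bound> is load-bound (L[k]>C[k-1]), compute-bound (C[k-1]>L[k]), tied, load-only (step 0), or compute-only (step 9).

[0] DMA t0→A (7c) ∥ CU idle ⇒ 7c, clock 7
[1] DMA t1→B (4c) ∥ CU A:t0 (7c) ⇒ 7c, clock 14
[2] DMA t2→A (3c) ∥ CU B:t1 (6c) ⇒ 6c, clock 20
[3] DMA t3→B (5c) ∥ CU A:t2 (9c) ⇒ 9c, clock 29
[4] DMA t4→A (9c) ∥ CU B:t3 (8c) ⇒ 9c, clock 38
[5] DMA t5→B (4c) ∥ CU A:t4 (2c) ⇒ 4c, clock 42
[6] DMA t6→A (6c) ∥ CU B:t5 (9c) ⇒ 9c, clock 51
[7] DMA t7→B (9c) ∥ CU A:t6 (6c) ⇒ 9c, clock 60
[8] DMA t8→A (6c) ∥ CU B:t7 (9c) ⇒ 9c, clock 69
[9] DMA idle ∥ CU A:t8 (5c) ⇒ 5c, clock 74

step 7: A=compute:t6 B=load:t7 [load-bound]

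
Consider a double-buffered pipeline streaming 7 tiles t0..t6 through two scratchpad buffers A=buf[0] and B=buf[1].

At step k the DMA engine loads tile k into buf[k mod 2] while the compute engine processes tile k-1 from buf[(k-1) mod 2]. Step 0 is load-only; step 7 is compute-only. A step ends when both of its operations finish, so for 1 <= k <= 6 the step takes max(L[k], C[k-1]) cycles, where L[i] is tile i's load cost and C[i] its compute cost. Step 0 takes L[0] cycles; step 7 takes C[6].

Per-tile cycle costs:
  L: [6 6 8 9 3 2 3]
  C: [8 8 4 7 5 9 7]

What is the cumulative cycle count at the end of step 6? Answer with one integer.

  0. 6=6c; end=6; A:t0 B:-
  1. max(6,8)=8c; end=14; A:t0 B:t1
  2. max(8,8)=8c; end=22; A:t2 B:t1
  3. max(9,4)=9c; end=31; A:t2 B:t3
  4. max(3,7)=7c; end=38; A:t4 B:t3
  5. max(2,5)=5c; end=43; A:t4 B:t5
  6. max(3,9)=9c; end=52; A:t6 B:t5
  7. 7=7c; end=59; A:t6 B:t5

end_cycle[6] = 52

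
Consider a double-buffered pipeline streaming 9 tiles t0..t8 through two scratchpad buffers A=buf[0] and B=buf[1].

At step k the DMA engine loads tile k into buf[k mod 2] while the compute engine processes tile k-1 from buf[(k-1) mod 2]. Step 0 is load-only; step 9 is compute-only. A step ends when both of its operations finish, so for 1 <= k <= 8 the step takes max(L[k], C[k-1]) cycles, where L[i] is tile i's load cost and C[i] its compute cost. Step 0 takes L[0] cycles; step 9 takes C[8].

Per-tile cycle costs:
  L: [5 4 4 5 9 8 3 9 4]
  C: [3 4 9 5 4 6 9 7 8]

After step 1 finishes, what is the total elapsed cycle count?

[0] DMA t0→A (5c) ∥ CU idle ⇒ 5c, clock 5
[1] DMA t1→B (4c) ∥ CU A:t0 (3c) ⇒ 4c, clock 9
[2] DMA t2→A (4c) ∥ CU B:t1 (4c) ⇒ 4c, clock 13
[3] DMA t3→B (5c) ∥ CU A:t2 (9c) ⇒ 9c, clock 22
[4] DMA t4→A (9c) ∥ CU B:t3 (5c) ⇒ 9c, clock 31
[5] DMA t5→B (8c) ∥ CU A:t4 (4c) ⇒ 8c, clock 39
[6] DMA t6→A (3c) ∥ CU B:t5 (6c) ⇒ 6c, clock 45
[7] DMA t7→B (9c) ∥ CU A:t6 (9c) ⇒ 9c, clock 54
[8] DMA t8→A (4c) ∥ CU B:t7 (7c) ⇒ 7c, clock 61
[9] DMA idle ∥ CU A:t8 (8c) ⇒ 8c, clock 69

end_cycle[1] = 9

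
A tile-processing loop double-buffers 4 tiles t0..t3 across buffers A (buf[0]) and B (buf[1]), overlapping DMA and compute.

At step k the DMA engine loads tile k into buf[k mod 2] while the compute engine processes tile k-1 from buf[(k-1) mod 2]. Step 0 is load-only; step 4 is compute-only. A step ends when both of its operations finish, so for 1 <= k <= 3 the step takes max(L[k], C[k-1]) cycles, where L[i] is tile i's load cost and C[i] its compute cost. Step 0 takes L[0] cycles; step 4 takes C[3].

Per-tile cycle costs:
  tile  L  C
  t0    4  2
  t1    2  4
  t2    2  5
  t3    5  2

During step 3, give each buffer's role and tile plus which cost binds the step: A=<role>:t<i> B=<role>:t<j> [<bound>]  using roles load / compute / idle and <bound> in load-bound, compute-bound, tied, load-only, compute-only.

step 3: A=compute:t2 B=load:t3 [tied]

  0. 4=4c; end=4; A:t0 B:-
  1. max(2,2)=2c; end=6; A:t0 B:t1
  2. max(2,4)=4c; end=10; A:t2 B:t1
  3. max(5,5)=5c; end=15; A:t2 B:t3
  4. 2=2c; end=17; A:t2 B:t3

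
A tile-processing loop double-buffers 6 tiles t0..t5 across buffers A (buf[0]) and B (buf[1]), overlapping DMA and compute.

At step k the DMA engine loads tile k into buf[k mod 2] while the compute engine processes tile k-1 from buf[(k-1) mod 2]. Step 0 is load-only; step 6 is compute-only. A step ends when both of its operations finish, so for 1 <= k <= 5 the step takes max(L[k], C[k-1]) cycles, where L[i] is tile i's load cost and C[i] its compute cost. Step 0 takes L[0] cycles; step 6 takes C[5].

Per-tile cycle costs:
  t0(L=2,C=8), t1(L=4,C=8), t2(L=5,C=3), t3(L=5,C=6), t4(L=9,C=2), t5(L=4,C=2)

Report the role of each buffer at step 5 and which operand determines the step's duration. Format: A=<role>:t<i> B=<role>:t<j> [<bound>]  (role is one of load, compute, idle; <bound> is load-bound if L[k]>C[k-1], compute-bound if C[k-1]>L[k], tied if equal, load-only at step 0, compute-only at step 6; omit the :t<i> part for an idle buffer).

step 5: A=compute:t4 B=load:t5 [load-bound]

k=0 load=t0/2c comp=- wait=2 total=2
k=1 load=t1/4c comp=t0/8c wait=8 total=10
k=2 load=t2/5c comp=t1/8c wait=8 total=18
k=3 load=t3/5c comp=t2/3c wait=5 total=23
k=4 load=t4/9c comp=t3/6c wait=9 total=32
k=5 load=t5/4c comp=t4/2c wait=4 total=36
k=6 load=- comp=t5/2c wait=2 total=38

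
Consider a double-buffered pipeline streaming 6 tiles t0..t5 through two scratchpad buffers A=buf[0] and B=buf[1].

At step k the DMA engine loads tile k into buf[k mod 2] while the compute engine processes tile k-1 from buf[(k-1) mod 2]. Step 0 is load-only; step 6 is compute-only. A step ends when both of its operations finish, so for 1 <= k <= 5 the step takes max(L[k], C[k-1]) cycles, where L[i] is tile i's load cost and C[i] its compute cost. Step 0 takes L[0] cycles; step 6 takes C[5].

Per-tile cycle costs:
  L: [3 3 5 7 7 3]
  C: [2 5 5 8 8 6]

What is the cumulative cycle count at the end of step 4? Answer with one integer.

[0] DMA t0→A (3c) ∥ CU idle ⇒ 3c, clock 3
[1] DMA t1→B (3c) ∥ CU A:t0 (2c) ⇒ 3c, clock 6
[2] DMA t2→A (5c) ∥ CU B:t1 (5c) ⇒ 5c, clock 11
[3] DMA t3→B (7c) ∥ CU A:t2 (5c) ⇒ 7c, clock 18
[4] DMA t4→A (7c) ∥ CU B:t3 (8c) ⇒ 8c, clock 26
[5] DMA t5→B (3c) ∥ CU A:t4 (8c) ⇒ 8c, clock 34
[6] DMA idle ∥ CU B:t5 (6c) ⇒ 6c, clock 40

end_cycle[4] = 26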